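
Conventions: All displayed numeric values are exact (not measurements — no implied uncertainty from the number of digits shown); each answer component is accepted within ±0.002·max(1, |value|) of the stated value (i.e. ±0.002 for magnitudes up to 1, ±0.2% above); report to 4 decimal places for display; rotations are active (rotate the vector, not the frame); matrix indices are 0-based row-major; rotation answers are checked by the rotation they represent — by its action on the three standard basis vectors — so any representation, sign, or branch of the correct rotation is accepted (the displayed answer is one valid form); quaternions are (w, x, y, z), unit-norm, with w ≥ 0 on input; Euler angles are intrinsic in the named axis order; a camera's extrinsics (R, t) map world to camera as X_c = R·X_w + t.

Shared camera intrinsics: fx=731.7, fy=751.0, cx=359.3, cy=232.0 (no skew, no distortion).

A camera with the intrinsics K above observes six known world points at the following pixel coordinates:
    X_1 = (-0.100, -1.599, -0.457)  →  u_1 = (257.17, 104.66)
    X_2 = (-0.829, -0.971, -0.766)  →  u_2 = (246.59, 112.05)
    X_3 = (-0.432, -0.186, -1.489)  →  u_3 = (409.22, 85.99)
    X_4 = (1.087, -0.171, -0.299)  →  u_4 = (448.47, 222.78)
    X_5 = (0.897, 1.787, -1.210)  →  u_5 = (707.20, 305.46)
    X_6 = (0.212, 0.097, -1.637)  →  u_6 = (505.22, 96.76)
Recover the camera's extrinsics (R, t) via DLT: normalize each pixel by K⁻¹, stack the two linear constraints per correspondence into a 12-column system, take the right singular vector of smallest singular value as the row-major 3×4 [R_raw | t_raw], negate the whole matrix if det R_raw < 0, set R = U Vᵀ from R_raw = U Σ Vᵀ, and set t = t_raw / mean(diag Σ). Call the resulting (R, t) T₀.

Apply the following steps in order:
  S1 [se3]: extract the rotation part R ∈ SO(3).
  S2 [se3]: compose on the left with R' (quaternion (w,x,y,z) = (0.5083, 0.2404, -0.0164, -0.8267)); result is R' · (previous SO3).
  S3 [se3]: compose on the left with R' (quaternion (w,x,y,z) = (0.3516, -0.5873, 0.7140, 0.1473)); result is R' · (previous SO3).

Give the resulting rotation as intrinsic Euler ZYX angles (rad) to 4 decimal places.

rotation (euler_zyx) = (0.5849, -0.2649, 2.9766)

source (pnp_recover): camera pose = R=[0.6386 0.6279 -0.4449; -0.0809 0.6296 0.7727; 0.7653 -0.4575 0.4529], t=(0.0401, 0.3500, 5.4603)
after S1 (rot_of_se3): [0.6386 0.6279 -0.4449; -0.0809 0.6296 0.7727; 0.7653 -0.4575 0.4529]
after S2 (compose_so3): [-0.6191 0.4829 0.6193; -0.6691 -0.7372 -0.0939; 0.4112 -0.4725 0.7795]
after S3 (compose_so3): [0.8047 0.5088 0.3060; 0.5329 -0.8462 0.0056; 0.2618 0.1586 -0.9520]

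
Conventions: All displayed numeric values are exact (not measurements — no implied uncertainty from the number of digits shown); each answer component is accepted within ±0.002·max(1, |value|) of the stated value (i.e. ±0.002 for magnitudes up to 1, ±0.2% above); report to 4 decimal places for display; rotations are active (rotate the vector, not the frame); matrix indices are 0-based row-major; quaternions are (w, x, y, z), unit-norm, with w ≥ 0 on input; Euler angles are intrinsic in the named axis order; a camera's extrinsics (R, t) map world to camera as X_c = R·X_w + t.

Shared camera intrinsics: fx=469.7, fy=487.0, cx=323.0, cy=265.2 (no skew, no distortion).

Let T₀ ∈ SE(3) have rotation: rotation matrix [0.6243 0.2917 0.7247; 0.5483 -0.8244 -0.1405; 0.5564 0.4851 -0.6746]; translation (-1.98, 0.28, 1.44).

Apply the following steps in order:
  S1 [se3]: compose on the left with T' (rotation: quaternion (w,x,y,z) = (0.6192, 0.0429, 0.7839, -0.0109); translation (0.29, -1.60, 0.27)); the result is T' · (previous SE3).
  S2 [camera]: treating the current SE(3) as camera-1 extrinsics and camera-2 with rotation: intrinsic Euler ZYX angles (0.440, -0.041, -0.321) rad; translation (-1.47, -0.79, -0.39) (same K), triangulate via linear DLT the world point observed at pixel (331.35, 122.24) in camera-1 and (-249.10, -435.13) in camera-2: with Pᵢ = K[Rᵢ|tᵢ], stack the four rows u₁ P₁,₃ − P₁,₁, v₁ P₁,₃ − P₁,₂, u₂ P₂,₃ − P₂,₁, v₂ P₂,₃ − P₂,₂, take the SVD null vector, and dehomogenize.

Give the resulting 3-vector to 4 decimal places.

after S1 (compose_se3): R=[0.4408 0.3370 -0.8319; 0.5407 -0.8395 -0.0536; -0.7165 -0.4262 -0.5523], t=(2.1636, -1.5287, 1.8691)
after S2 (triangulate): (-0.7990, -1.6188, 1.4720)

result = (-0.7990, -1.6188, 1.4720)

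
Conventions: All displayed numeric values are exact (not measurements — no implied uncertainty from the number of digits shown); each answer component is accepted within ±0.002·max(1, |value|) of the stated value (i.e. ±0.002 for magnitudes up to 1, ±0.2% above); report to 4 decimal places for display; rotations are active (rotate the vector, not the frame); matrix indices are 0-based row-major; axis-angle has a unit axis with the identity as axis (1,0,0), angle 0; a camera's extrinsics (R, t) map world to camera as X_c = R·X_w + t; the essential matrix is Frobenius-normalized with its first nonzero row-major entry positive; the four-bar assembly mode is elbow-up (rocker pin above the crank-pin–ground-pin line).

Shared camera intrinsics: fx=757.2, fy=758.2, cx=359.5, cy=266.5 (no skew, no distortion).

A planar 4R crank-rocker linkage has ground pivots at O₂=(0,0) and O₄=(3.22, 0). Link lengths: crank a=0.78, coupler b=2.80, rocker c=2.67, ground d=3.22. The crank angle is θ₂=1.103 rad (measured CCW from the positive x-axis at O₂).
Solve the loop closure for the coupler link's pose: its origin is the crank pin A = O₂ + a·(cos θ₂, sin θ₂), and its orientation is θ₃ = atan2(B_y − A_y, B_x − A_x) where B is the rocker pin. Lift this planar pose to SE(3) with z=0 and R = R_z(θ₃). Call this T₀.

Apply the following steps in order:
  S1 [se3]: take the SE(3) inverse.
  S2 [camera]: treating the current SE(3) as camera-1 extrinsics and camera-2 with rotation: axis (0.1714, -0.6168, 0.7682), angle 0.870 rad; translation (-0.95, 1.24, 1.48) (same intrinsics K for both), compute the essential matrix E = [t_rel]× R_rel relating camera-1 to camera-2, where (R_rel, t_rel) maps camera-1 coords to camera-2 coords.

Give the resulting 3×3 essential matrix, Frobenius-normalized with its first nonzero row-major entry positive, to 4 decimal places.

matrix = [0.2018 0.2745 -0.5475; -0.1362 0.4789 -0.0733; 0.3069 -0.3848 -0.2978]

source (fourbar_fk): coupler pose = R=[0.7478 -0.6639 0.0000; 0.6639 0.7478 0.0000; 0.0000 0.0000 1.0000], t=(0.3517, 0.6962, 0.0000)
after S1 (invert_se3): R=[0.7478 0.6639 0.0000; -0.6639 0.7478 0.0000; 0.0000 0.0000 1.0000], t=(-0.7252, -0.2871, 0.0000)
after S2 (essential): [0.2018 0.2745 -0.5475; -0.1362 0.4789 -0.0733; 0.3069 -0.3848 -0.2978]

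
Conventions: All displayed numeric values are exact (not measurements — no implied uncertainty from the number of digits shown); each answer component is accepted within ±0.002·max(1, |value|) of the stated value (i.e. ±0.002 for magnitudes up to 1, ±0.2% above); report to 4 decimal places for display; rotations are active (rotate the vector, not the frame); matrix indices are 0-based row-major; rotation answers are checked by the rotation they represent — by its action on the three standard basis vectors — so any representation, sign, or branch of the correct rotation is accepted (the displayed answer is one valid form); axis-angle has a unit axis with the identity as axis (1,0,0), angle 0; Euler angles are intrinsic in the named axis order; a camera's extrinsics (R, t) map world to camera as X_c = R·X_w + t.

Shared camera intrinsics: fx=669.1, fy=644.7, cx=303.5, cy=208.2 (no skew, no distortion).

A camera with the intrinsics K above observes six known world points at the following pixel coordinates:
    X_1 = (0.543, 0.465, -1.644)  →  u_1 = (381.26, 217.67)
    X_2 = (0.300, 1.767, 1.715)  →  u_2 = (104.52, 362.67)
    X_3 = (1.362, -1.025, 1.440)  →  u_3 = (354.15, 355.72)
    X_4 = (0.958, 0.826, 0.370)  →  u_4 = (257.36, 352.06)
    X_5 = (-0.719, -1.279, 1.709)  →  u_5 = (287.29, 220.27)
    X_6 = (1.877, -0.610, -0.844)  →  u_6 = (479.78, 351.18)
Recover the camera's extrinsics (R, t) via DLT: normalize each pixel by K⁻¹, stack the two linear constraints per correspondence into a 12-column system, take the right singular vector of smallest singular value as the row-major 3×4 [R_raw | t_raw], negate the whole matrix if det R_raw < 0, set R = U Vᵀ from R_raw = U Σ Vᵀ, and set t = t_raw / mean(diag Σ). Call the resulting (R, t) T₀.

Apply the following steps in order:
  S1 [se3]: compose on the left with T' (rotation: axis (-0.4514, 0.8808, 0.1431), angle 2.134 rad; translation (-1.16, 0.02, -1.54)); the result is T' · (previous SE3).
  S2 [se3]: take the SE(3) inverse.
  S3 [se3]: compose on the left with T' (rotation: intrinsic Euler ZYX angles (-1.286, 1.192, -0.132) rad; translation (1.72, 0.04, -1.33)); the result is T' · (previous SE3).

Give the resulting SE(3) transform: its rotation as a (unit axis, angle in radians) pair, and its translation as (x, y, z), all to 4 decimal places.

rotation (axis_angle) = ((-0.5511, -0.2286, -0.8025), 2.7701), translation = (4.4199, 6.4658, -3.3397)

source (pnp_recover): camera pose = R=[0.4389 -0.7602 -0.4790; 0.8628 0.2077 0.4610; -0.2509 -0.6156 0.7470], t=(-0.0600, 0.2700, 6.9199)
after S1 (compose_se3): R=[-0.8897 -0.3810 0.2514; 0.2071 0.1539 0.9661; -0.4068 0.9117 -0.0580], t=(3.1237, 4.2054, -5.0177)
after S2 (invert_se3): R=[-0.8897 0.2071 -0.4068; -0.3810 0.1539 0.9117; 0.2514 0.9661 -0.0580], t=(-0.1328, 5.1175, -5.1394)
after S3 (compose_se3): R=[-0.3450 0.5347 0.7714; -0.0480 -0.8309 0.5544; 0.9374 0.1542 0.3123], t=(4.4199, 6.4658, -3.3397)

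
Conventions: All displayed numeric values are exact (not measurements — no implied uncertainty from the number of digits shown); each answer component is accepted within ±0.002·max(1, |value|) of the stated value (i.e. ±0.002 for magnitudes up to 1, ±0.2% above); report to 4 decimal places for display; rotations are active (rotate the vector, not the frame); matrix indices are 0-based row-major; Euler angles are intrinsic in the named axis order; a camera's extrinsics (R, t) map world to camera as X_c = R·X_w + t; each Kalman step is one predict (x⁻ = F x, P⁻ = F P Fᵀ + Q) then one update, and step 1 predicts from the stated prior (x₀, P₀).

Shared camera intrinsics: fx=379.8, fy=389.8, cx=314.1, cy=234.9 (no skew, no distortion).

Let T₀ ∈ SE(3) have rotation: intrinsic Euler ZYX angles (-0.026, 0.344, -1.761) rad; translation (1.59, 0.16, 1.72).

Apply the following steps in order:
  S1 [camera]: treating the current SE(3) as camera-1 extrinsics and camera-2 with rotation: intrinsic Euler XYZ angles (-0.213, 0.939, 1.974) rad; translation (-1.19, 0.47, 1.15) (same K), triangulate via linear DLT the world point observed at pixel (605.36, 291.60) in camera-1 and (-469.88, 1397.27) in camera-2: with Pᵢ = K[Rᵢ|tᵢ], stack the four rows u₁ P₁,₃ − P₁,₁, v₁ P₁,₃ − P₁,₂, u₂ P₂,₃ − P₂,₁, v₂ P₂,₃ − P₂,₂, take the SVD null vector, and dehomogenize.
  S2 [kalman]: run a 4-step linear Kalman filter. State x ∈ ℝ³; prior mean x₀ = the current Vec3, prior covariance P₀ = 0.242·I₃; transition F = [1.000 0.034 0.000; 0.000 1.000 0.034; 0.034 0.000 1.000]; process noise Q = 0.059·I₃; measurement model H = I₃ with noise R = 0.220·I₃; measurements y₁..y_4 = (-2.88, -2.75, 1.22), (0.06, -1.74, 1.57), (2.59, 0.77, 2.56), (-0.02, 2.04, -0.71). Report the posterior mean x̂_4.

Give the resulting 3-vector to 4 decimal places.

after S1 (triangulate): (0.1181, -1.1158, 0.0357)
after S2 (kf_track): (0.3181, 0.4253, 0.7641)

result = (0.3181, 0.4253, 0.7641)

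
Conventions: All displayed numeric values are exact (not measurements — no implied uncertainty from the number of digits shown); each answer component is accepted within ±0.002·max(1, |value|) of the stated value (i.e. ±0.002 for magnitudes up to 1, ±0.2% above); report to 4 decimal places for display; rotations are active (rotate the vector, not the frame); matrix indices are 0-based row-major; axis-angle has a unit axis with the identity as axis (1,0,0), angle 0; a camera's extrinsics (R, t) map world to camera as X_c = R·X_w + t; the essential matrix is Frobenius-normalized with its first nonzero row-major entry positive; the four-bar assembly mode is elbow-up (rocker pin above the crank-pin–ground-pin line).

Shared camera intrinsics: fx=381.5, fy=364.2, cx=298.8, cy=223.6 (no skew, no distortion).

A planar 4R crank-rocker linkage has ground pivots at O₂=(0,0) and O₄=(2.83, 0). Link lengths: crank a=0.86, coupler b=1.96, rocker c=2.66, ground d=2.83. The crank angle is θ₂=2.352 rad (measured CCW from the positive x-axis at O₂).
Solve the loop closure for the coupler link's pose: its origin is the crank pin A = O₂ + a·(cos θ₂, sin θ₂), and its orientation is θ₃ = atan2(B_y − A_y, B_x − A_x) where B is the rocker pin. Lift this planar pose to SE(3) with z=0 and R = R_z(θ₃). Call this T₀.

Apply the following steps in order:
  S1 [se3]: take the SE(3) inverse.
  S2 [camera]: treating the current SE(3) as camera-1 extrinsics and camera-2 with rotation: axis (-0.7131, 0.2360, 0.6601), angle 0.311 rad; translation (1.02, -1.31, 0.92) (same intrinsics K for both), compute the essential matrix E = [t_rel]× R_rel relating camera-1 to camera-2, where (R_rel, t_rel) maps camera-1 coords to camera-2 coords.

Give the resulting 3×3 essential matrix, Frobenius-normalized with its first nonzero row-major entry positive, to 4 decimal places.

matrix = [0.2660 0.2506 0.5804; -0.3395 0.3608 0.1433; -0.4320 0.2703 -0.0629]

source (fourbar_fk): coupler pose = R=[0.7761 -0.6307 0.0000; 0.6307 0.7761 0.0000; 0.0000 0.0000 1.0000], t=(-0.6056, 0.6107, 0.0000)
after S1 (invert_se3): R=[0.7761 0.6307 0.0000; -0.6307 0.7761 0.0000; 0.0000 0.0000 1.0000], t=(0.0848, -0.8558, 0.0000)
after S2 (essential): [0.2660 0.2506 0.5804; -0.3395 0.3608 0.1433; -0.4320 0.2703 -0.0629]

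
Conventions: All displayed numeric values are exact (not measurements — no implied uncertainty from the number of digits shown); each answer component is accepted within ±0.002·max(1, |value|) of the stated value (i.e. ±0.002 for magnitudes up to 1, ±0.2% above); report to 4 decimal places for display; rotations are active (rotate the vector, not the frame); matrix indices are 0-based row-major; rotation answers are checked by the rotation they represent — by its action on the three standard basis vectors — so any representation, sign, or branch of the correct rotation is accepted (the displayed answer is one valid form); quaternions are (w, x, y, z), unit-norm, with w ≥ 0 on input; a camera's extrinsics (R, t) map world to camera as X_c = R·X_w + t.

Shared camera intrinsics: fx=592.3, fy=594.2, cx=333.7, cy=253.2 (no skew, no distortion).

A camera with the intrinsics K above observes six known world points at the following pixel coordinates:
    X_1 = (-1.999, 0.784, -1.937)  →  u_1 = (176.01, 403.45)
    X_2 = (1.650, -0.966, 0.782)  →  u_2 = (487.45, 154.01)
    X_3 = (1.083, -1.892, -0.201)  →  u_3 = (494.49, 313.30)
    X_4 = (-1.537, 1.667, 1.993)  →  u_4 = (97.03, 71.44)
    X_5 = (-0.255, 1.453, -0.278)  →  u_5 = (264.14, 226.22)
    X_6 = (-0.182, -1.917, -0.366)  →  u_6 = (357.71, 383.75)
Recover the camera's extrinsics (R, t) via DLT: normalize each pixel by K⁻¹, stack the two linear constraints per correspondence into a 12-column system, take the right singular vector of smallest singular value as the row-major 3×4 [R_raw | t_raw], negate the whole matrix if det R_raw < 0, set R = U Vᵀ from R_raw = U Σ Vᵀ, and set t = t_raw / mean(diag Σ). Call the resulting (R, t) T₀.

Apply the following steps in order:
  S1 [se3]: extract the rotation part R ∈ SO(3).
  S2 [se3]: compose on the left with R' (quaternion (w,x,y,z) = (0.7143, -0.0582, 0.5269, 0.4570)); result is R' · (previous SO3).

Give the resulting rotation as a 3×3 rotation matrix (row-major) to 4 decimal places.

source (pnp_recover): camera pose = R=[0.9339 -0.2970 -0.1991; -0.3101 -0.3958 -0.8644; 0.1779 0.8690 -0.4618], t=(-0.2800, -0.0900, 6.2704)
after S1 (rot_of_se3): [0.9339 -0.2970 -0.1991; -0.3101 -0.3958 -0.8644; 0.1779 0.8690 -0.4618]
after S2 (compose_so3): [0.3712 0.8825 0.2889; 0.4743 0.0872 -0.8760; -0.7982 0.4622 -0.3862]

rotation (matrix) = ((0.3712, 0.8825, 0.2889), (0.4743, 0.0872, -0.8760), (-0.7982, 0.4622, -0.3862))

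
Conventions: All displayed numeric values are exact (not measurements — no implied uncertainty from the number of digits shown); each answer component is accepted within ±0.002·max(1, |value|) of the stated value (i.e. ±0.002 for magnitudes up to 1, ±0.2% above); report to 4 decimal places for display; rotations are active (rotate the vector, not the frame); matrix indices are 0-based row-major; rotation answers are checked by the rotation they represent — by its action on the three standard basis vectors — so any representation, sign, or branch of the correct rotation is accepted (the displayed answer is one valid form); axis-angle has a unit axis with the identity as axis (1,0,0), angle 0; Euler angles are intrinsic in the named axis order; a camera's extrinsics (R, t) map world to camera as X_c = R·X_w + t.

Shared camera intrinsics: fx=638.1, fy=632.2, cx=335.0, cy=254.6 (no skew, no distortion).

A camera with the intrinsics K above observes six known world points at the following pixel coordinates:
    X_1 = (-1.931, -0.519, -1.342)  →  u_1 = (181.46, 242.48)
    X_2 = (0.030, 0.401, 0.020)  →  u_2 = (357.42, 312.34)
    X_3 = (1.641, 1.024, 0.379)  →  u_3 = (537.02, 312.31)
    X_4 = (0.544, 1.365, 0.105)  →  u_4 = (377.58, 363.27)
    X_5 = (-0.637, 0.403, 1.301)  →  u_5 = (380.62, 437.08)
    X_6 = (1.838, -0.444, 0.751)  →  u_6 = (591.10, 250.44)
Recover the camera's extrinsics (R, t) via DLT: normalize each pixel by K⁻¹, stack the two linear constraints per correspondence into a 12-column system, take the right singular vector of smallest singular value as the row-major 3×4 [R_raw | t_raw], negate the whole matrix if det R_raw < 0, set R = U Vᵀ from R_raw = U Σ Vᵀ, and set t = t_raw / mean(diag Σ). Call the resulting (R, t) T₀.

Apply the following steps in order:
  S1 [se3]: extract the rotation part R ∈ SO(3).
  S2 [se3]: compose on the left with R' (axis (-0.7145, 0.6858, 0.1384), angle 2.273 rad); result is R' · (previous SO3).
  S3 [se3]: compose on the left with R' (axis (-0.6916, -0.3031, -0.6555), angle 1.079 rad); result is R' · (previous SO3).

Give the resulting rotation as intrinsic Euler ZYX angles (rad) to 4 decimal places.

source (pnp_recover): camera pose = R=[0.7422 -0.3329 0.5817; -0.4213 0.4432 0.7912; -0.5212 -0.8323 0.1887], t=(0.3001, 0.3400, 6.0503)
after S1 (rot_of_se3): [0.7422 -0.3329 0.5817; -0.4213 0.4432 0.7912; -0.5212 -0.8323 0.1887]
after S2 (compose_so3): [0.3405 -0.7693 -0.5406; -0.9399 -0.2939 -0.1738; -0.0252 0.5673 -0.8231]
after S3 (compose_so3): [-0.3997 -0.7757 -0.4884; -0.6665 0.6117 -0.4261; 0.6293 0.1553 -0.7615]

rotation (euler_zyx) = (-2.1109, -0.6807, 2.9404)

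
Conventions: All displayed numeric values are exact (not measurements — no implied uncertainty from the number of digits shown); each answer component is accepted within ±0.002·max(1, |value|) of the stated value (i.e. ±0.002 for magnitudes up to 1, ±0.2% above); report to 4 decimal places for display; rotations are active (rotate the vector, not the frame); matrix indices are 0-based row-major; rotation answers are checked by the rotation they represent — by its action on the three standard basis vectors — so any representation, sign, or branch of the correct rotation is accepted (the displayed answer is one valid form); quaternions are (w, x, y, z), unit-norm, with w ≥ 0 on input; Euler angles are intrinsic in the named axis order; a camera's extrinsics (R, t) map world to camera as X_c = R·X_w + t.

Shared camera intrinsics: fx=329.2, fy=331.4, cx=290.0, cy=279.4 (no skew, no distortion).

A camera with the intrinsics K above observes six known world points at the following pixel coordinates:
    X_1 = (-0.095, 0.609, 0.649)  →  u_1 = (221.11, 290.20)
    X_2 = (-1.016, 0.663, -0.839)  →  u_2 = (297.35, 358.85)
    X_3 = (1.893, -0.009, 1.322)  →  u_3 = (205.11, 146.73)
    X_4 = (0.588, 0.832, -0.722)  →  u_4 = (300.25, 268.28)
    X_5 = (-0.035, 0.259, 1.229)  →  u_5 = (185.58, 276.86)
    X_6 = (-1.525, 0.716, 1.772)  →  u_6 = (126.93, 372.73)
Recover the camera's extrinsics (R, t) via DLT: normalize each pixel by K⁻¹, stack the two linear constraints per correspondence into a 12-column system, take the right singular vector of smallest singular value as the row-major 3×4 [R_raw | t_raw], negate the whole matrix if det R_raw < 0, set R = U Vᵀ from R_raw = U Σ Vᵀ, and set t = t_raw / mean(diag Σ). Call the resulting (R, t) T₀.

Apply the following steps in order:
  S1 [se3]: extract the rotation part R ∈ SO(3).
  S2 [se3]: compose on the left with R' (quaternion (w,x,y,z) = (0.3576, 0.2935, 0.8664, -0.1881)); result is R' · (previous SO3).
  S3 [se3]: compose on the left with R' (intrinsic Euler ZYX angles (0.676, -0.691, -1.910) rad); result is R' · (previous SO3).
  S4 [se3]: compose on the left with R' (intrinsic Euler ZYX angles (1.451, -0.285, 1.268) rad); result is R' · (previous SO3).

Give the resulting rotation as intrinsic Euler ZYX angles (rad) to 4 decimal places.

rotation (euler_zyx) = (-1.2471, 0.6749, 0.3859)

source (pnp_recover): camera pose = R=[0.1414 -0.3237 -0.9355; -0.9742 0.1224 -0.1896; 0.1759 0.9382 -0.2981], t=(-0.3001, 0.1301, 4.9808)
after S1 (rot_of_se3): [0.1414 -0.3237 -0.9355; -0.9742 0.1224 -0.1896; 0.1759 0.9382 -0.2981]
after S2 (compose_so3): [-0.6178 0.7416 0.2614; -0.7788 -0.5311 -0.3337; -0.1087 -0.4098 0.9057]
after S3 (compose_so3): [-0.8525 0.2602 -0.4534; -0.4829 -0.0601 0.8736; 0.2001 0.9637 0.1769]
after S4 (compose_so3): [0.2483 0.9531 -0.1728; -0.7403 0.0717 -0.6685; -0.6248 0.2939 0.7234]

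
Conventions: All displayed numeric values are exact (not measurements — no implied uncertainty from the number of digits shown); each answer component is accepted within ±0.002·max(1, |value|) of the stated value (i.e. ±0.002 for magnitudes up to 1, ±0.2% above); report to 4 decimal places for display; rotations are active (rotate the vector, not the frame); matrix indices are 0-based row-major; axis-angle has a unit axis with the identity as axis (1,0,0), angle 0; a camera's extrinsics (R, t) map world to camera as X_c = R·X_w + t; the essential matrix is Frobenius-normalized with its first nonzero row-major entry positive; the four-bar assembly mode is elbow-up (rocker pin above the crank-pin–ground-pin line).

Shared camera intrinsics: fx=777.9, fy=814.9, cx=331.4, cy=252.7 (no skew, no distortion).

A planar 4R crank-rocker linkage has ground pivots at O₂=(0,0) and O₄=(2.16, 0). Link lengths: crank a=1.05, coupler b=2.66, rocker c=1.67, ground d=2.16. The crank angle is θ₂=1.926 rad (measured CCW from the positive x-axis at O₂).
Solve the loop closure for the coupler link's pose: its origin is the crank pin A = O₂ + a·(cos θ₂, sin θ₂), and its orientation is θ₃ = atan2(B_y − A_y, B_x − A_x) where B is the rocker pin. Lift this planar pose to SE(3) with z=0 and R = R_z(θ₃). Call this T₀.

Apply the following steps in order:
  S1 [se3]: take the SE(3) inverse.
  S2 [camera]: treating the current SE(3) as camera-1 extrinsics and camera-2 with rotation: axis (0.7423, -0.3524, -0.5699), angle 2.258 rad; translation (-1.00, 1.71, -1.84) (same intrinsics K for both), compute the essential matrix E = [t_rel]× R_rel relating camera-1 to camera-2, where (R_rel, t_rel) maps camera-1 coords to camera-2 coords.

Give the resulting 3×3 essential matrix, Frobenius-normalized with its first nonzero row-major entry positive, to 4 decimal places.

source (fourbar_fk): coupler pose = R=[0.9663 -0.2575 0.0000; 0.2575 0.9663 0.0000; 0.0000 0.0000 1.0000], t=(-0.3652, 0.9845, 0.0000)
after S1 (invert_se3): R=[0.9663 0.2575 0.0000; -0.2575 0.9663 0.0000; 0.0000 0.0000 1.0000], t=(0.0994, -1.0453, 0.0000)
after S2 (essential): [0.3498 -0.4780 0.1223; 0.1335 -0.3739 -0.2222; -0.2069 -0.1011 -0.6117]

matrix = [0.3498 -0.4780 0.1223; 0.1335 -0.3739 -0.2222; -0.2069 -0.1011 -0.6117]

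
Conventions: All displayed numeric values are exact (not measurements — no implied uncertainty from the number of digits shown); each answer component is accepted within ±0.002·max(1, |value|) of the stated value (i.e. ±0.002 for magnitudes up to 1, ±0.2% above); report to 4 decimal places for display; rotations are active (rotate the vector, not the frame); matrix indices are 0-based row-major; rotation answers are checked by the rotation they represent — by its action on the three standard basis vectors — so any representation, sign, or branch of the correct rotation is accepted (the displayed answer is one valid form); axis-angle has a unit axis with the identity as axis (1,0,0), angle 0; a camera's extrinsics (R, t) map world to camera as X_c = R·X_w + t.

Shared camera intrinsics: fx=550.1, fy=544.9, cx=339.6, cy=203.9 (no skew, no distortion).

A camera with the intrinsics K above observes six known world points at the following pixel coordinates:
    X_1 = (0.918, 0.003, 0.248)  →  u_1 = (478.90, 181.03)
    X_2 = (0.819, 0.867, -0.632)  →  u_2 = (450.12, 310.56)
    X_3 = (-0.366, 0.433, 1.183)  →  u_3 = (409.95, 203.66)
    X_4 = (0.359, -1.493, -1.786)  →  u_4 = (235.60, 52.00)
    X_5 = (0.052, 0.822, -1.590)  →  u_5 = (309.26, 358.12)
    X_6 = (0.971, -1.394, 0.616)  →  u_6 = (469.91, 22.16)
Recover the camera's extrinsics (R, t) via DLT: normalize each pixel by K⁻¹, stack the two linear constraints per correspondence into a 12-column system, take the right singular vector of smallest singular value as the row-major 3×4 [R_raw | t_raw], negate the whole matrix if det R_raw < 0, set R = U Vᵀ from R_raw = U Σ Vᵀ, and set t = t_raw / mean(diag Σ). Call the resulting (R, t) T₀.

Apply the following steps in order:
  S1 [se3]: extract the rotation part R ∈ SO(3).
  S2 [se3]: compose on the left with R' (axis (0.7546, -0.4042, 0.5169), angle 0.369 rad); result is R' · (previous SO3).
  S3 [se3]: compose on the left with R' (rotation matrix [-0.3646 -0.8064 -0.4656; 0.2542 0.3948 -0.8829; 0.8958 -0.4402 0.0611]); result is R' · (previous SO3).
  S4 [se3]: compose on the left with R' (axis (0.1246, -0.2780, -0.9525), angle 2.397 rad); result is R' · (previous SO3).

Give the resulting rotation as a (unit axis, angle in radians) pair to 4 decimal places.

source (pnp_recover): camera pose = R=[0.8055 0.2389 0.5423; -0.0709 0.9474 -0.3120; -0.5883 0.2129 0.7801], t=(0.3900, -0.0700, 5.3401)
after S1 (rot_of_se3): [0.8055 0.2389 0.5423; -0.0709 0.9474 -0.3120; -0.5883 0.2129 0.7801]
after S2 (compose_so3): [0.8672 0.0104 0.4979; 0.2351 0.8728 -0.4278; -0.4390 0.4880 0.7544]
after S3 (compose_so3): [-0.3013 -0.9348 -0.1878; 0.7009 -0.0836 -0.7083; 0.6465 -0.3451 0.6804]
after S4 (compose_so3): [0.3688 0.7494 -0.5498; 0.0336 0.5804 0.8136; 0.9289 -0.3186 0.1889]

rotation (axis_angle) = ((-0.5675, -0.7411, -0.3588), 1.5017)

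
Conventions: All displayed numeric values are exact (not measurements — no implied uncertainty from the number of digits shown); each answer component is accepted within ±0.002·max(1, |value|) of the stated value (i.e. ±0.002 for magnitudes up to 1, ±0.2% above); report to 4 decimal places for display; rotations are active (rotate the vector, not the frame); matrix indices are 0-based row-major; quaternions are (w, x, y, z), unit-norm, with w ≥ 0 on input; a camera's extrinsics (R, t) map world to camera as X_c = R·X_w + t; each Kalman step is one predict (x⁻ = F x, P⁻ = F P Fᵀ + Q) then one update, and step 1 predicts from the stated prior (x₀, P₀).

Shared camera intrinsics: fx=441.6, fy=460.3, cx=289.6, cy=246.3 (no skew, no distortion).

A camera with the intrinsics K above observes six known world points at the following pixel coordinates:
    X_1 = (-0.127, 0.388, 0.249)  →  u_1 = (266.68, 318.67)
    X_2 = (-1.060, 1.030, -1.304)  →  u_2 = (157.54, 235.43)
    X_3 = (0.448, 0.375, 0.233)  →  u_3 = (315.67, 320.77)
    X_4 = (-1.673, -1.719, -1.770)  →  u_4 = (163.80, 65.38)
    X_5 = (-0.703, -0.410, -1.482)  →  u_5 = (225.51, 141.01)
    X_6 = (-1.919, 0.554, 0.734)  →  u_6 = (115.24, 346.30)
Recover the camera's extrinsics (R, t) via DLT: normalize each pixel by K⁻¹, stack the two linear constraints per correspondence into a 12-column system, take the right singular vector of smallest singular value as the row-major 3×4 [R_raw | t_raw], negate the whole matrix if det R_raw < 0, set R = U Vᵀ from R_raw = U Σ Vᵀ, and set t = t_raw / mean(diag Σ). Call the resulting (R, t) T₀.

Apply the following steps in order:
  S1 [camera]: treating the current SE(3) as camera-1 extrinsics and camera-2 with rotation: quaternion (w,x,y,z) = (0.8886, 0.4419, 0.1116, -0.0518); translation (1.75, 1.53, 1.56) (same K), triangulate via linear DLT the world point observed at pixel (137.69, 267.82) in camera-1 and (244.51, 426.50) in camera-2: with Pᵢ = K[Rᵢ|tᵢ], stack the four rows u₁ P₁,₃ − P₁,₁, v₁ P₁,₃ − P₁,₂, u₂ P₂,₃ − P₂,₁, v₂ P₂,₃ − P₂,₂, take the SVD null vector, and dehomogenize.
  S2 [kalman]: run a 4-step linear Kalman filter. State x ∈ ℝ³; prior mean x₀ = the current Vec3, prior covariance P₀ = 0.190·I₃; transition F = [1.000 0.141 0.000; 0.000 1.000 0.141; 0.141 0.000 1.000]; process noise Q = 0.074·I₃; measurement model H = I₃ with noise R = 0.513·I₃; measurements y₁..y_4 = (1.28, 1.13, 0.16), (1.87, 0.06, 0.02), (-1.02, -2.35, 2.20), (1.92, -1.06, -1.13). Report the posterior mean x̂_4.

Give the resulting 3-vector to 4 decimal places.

result = (0.2606, -0.6378, 0.1705)

source (pnp_recover): camera pose = R=[0.9966 -0.0348 -0.0741; 0.0798 0.6135 0.7857; 0.0181 -0.7889 0.6142], t=(-0.1100, 0.3900, 5.3297)
after S1 (triangulate): (-1.9707, -0.5902, 0.5267)
after S2 (kf_track): (0.2606, -0.6378, 0.1705)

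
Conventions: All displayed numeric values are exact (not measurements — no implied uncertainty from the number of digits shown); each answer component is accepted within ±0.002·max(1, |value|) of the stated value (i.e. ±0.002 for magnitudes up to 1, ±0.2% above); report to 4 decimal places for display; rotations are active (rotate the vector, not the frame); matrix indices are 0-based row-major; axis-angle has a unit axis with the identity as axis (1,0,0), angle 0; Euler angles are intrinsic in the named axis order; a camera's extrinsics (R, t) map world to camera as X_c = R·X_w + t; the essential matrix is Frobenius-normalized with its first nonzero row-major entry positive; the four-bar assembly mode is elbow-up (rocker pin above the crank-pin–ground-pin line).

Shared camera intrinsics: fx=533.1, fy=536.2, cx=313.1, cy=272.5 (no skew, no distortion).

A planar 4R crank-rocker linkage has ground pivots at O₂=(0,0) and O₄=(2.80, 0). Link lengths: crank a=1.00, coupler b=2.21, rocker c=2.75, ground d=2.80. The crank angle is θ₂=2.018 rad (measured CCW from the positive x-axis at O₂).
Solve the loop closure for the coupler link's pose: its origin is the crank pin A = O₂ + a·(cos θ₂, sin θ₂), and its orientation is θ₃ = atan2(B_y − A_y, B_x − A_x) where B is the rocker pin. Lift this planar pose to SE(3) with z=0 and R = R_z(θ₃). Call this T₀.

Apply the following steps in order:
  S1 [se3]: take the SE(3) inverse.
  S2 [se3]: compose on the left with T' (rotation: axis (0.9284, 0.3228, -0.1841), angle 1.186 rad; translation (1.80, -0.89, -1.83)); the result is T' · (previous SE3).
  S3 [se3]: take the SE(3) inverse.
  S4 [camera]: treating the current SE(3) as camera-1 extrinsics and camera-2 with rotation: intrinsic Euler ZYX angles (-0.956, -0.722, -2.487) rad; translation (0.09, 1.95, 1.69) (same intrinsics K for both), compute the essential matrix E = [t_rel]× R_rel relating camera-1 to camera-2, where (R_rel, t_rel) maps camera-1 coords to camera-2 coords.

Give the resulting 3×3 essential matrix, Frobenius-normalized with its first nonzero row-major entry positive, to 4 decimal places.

source (fourbar_fk): coupler pose = R=[0.7765 -0.6301 0.0000; 0.6301 0.7765 0.0000; 0.0000 0.0000 1.0000], t=(-0.4324, 0.9017, 0.0000)
after S1 (invert_se3): R=[0.7765 0.6301 0.0000; -0.6301 0.7765 0.0000; 0.0000 0.0000 1.0000], t=(-0.2323, -0.9726, 0.0000)
after S2 (compose_se3): R=[0.4841 0.8536 0.1924; -0.2647 0.3524 -0.8976; -0.8340 0.3836 0.3965], t=(1.2397, -1.3222, -2.5365)
after S3 (invert_se3): R=[0.4841 -0.2647 -0.8340; 0.8536 0.3524 0.3836; 0.1924 -0.8976 0.3965], t=(-3.0656, 0.3808, -0.4196)
after S4 (essential): [0.3189 0.5696 -0.2467; -0.1079 0.3472 0.5125; 0.1154 -0.0772 -0.3143]

matrix = [0.3189 0.5696 -0.2467; -0.1079 0.3472 0.5125; 0.1154 -0.0772 -0.3143]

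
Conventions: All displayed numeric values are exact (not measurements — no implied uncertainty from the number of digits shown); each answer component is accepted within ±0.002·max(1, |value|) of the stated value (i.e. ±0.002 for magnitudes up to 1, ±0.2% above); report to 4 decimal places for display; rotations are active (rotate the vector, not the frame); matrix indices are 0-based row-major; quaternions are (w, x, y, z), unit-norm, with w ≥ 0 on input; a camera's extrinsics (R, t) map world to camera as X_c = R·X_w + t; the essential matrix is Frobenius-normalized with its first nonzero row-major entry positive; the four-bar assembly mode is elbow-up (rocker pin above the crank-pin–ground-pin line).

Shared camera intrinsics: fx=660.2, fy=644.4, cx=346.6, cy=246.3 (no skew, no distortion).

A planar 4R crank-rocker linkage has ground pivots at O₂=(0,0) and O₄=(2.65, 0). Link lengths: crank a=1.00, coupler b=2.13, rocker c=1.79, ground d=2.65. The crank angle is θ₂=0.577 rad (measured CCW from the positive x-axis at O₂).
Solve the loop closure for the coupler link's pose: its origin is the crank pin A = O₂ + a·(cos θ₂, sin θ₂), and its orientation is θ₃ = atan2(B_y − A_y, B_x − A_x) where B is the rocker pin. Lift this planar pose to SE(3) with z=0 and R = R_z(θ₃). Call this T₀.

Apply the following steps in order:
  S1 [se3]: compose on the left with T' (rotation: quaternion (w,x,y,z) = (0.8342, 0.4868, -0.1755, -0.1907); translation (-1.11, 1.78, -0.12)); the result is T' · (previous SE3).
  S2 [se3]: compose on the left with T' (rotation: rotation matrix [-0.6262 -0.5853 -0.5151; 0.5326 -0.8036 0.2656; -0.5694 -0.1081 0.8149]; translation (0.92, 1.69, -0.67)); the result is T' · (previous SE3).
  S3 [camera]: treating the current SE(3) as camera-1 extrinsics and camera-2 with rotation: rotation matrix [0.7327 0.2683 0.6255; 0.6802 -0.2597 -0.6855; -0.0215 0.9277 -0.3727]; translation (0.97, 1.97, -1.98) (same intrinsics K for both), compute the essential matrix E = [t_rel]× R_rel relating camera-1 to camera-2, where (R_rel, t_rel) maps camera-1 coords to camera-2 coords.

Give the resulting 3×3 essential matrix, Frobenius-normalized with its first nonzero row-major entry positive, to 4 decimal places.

matrix = [0.6143 0.1867 0.1380; -0.3245 0.1185 0.4130; 0.0263 0.2196 0.4795]

source (fourbar_fk): coupler pose = R=[0.8122 -0.5834 0.0000; 0.5834 0.8122 0.0000; 0.0000 0.0000 1.0000], t=(0.8381, 0.5455, 0.0000)
after S1 (compose_se3): R=[0.7890 -0.3854 -0.4785; -0.1327 0.6535 -0.7452; 0.5999 0.6515 0.4645], t=(-0.3041, 1.6175, 0.4493)
after S2 (compose_se3): R=[-0.7254 -0.4767 0.4965; 0.6862 -0.5574 0.4674; 0.0539 0.6797 0.7315], t=(-0.0677, 0.3476, -0.3054)
after S3 (essential): [0.6143 0.1867 0.1380; -0.3245 0.1185 0.4130; 0.0263 0.2196 0.4795]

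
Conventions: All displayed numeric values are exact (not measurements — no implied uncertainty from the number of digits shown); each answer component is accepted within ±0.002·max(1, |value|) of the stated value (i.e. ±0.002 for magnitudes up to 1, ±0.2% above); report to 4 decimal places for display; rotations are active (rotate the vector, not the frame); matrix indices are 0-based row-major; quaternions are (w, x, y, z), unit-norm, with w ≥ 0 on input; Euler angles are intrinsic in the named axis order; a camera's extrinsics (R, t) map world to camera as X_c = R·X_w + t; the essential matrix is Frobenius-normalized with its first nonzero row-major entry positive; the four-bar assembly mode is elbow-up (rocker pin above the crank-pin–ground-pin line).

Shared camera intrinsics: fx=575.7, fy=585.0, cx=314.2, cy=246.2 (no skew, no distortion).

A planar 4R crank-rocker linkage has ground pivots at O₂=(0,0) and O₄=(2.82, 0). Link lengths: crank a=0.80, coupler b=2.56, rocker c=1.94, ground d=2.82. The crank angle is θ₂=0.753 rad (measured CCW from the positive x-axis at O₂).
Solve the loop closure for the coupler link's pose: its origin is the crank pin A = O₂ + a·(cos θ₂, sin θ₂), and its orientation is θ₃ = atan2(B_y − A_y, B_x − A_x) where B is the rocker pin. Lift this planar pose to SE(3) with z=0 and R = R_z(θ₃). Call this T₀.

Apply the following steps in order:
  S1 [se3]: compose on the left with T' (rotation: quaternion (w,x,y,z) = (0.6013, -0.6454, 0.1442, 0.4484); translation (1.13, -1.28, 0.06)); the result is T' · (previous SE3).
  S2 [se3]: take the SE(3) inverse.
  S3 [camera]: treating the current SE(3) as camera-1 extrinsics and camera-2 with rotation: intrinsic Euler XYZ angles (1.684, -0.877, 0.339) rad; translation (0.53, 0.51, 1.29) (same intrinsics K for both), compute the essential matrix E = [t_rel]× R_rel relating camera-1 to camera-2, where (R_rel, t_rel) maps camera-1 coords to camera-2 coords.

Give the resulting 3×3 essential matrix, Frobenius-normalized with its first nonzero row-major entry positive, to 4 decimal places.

source (fourbar_fk): coupler pose = R=[0.8395 -0.5434 0.0000; 0.5434 0.8395 0.0000; 0.0000 0.0000 1.0000], t=(0.5837, 0.5471, 0.0000)
after S1 (compose_se3): R=[0.0728 -0.9112 -0.4054; 0.1686 -0.3894 0.9055; -0.9830 -0.1343 0.1253], t=(1.0579, -1.2026, -0.7330)
after S2 (invert_se3): R=[0.0728 0.1686 -0.9830; -0.9112 -0.3894 -0.1343; -0.4054 0.9055 0.1253], t=(-0.5948, 0.3973, 1.6096)
after S3 (essential): [0.0920 0.1101 0.0567; 0.0561 -0.3530 0.6101; -0.4110 -0.4955 -0.2486]

matrix = [0.0920 0.1101 0.0567; 0.0561 -0.3530 0.6101; -0.4110 -0.4955 -0.2486]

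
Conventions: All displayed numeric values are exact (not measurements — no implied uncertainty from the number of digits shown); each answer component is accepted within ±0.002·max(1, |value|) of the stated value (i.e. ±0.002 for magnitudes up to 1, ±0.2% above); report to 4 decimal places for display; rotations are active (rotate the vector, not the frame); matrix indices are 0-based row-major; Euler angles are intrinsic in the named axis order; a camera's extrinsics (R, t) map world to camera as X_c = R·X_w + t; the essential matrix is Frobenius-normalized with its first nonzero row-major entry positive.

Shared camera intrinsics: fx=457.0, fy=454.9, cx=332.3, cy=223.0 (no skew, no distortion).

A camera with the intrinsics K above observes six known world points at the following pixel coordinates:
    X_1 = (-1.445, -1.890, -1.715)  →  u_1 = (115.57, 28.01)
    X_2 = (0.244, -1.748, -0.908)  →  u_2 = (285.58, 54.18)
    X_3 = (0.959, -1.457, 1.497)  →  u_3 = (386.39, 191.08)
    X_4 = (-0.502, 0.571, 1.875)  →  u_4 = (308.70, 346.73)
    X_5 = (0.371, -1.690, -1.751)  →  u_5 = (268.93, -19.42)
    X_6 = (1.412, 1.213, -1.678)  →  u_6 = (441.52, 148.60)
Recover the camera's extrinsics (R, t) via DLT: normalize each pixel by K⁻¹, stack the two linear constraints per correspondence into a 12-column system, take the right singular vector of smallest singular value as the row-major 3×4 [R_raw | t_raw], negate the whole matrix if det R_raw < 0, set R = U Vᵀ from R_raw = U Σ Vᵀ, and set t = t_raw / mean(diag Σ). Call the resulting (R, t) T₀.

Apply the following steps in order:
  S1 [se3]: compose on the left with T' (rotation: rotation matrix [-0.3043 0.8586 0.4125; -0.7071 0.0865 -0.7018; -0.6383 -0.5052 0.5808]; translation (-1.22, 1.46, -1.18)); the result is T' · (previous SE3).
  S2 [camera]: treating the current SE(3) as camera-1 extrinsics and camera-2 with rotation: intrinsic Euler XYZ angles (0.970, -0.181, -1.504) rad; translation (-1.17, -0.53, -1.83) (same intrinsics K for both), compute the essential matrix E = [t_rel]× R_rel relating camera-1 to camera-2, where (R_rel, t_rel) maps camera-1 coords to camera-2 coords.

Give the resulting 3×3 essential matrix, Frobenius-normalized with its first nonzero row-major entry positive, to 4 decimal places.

matrix = [0.1453 -0.5586 -0.3179; 0.3630 0.3894 -0.4597; 0.0971 -0.1756 -0.1755]

source (pnp_recover): camera pose = R=[0.9599 0.0889 0.2659; -0.2364 0.7665 0.5971; -0.1507 -0.6360 0.7568], t=(-0.3800, -0.0300, 4.9201)
after S1 (compose_se3): R=[-0.5573 0.3688 0.7439; -0.5934 0.4498 -0.6675; -0.5808 -0.8134 -0.0318], t=(0.8993, -1.7268, 1.9353)
after S2 (essential): [0.1453 -0.5586 -0.3179; 0.3630 0.3894 -0.4597; 0.0971 -0.1756 -0.1755]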